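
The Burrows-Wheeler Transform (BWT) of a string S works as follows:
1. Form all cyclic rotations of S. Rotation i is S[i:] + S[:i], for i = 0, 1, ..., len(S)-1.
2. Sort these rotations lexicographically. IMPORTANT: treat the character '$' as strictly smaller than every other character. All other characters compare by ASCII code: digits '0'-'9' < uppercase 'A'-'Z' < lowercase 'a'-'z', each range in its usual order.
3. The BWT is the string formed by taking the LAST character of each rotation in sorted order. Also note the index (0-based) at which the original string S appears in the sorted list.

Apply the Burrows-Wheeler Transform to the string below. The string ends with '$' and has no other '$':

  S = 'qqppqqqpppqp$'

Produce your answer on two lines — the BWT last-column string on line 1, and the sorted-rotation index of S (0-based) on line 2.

Answer: pqqpqpppqqq$p
11

Derivation:
All 13 rotations (rotation i = S[i:]+S[:i]):
  rot[0] = qqppqqqpppqp$
  rot[1] = qppqqqpppqp$q
  rot[2] = ppqqqpppqp$qq
  rot[3] = pqqqpppqp$qqp
  rot[4] = qqqpppqp$qqpp
  rot[5] = qqpppqp$qqppq
  rot[6] = qpppqp$qqppqq
  rot[7] = pppqp$qqppqqq
  rot[8] = ppqp$qqppqqqp
  rot[9] = pqp$qqppqqqpp
  rot[10] = qp$qqppqqqppp
  rot[11] = p$qqppqqqpppq
  rot[12] = $qqppqqqpppqp
Sorted (with $ < everything):
  sorted[0] = $qqppqqqpppqp  (last char: 'p')
  sorted[1] = p$qqppqqqpppq  (last char: 'q')
  sorted[2] = pppqp$qqppqqq  (last char: 'q')
  sorted[3] = ppqp$qqppqqqp  (last char: 'p')
  sorted[4] = ppqqqpppqp$qq  (last char: 'q')
  sorted[5] = pqp$qqppqqqpp  (last char: 'p')
  sorted[6] = pqqqpppqp$qqp  (last char: 'p')
  sorted[7] = qp$qqppqqqppp  (last char: 'p')
  sorted[8] = qpppqp$qqppqq  (last char: 'q')
  sorted[9] = qppqqqpppqp$q  (last char: 'q')
  sorted[10] = qqpppqp$qqppq  (last char: 'q')
  sorted[11] = qqppqqqpppqp$  (last char: '$')
  sorted[12] = qqqpppqp$qqpp  (last char: 'p')
Last column: pqqpqpppqqq$p
Original string S is at sorted index 11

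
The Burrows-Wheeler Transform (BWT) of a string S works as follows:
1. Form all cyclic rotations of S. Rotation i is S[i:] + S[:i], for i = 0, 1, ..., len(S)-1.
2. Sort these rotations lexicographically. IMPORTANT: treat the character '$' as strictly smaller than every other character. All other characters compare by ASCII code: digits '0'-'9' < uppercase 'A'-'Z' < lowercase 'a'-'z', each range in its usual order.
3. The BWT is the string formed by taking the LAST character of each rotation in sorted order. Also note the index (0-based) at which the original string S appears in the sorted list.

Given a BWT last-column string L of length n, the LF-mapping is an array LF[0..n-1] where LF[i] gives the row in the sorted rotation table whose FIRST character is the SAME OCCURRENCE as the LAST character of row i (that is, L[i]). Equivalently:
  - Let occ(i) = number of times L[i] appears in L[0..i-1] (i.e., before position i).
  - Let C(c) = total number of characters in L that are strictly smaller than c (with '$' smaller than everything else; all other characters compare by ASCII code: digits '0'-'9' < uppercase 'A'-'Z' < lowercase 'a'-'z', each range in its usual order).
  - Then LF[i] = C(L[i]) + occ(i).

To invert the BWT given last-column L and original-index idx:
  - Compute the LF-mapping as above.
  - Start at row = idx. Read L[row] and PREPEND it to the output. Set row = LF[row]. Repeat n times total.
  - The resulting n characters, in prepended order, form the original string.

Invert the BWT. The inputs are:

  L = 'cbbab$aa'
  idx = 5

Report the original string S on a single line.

Answer: babbaac$

Derivation:
LF mapping: 7 4 5 1 6 0 2 3
Walk LF starting at row 5, prepending L[row]:
  step 1: row=5, L[5]='$', prepend. Next row=LF[5]=0
  step 2: row=0, L[0]='c', prepend. Next row=LF[0]=7
  step 3: row=7, L[7]='a', prepend. Next row=LF[7]=3
  step 4: row=3, L[3]='a', prepend. Next row=LF[3]=1
  step 5: row=1, L[1]='b', prepend. Next row=LF[1]=4
  step 6: row=4, L[4]='b', prepend. Next row=LF[4]=6
  step 7: row=6, L[6]='a', prepend. Next row=LF[6]=2
  step 8: row=2, L[2]='b', prepend. Next row=LF[2]=5
Reversed output: babbaac$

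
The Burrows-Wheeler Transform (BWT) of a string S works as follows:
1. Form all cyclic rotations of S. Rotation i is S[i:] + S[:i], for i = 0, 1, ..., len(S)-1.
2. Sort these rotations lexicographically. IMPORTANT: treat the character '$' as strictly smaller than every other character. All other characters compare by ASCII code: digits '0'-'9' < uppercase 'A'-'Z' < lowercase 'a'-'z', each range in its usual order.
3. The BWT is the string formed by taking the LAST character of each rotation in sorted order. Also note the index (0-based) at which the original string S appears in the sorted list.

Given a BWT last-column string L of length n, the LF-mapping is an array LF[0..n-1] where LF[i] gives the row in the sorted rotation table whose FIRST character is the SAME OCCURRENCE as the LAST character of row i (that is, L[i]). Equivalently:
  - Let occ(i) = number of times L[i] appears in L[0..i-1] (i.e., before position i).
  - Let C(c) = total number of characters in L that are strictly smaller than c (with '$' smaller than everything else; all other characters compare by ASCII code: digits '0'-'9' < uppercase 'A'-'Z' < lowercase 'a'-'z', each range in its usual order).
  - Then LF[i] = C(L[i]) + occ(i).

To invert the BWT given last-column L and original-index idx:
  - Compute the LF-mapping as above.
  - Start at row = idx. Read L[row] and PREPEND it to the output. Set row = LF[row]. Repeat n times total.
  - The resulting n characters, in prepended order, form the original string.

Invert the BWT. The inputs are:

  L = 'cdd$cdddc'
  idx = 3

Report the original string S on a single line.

LF mapping: 1 4 5 0 2 6 7 8 3
Walk LF starting at row 3, prepending L[row]:
  step 1: row=3, L[3]='$', prepend. Next row=LF[3]=0
  step 2: row=0, L[0]='c', prepend. Next row=LF[0]=1
  step 3: row=1, L[1]='d', prepend. Next row=LF[1]=4
  step 4: row=4, L[4]='c', prepend. Next row=LF[4]=2
  step 5: row=2, L[2]='d', prepend. Next row=LF[2]=5
  step 6: row=5, L[5]='d', prepend. Next row=LF[5]=6
  step 7: row=6, L[6]='d', prepend. Next row=LF[6]=7
  step 8: row=7, L[7]='d', prepend. Next row=LF[7]=8
  step 9: row=8, L[8]='c', prepend. Next row=LF[8]=3
Reversed output: cddddcdc$

Answer: cddddcdc$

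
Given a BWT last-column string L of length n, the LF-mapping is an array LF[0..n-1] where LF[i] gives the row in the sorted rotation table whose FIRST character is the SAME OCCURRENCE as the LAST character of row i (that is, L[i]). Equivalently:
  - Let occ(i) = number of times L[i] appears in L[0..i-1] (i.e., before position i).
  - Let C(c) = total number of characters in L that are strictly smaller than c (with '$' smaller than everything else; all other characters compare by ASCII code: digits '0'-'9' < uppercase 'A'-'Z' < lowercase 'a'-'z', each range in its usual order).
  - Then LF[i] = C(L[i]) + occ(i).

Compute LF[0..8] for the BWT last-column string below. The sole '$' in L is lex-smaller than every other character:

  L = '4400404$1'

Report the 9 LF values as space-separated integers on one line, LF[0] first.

Answer: 5 6 1 2 7 3 8 0 4

Derivation:
Char counts: '$':1, '0':3, '1':1, '4':4
C (first-col start): C('$')=0, C('0')=1, C('1')=4, C('4')=5
L[0]='4': occ=0, LF[0]=C('4')+0=5+0=5
L[1]='4': occ=1, LF[1]=C('4')+1=5+1=6
L[2]='0': occ=0, LF[2]=C('0')+0=1+0=1
L[3]='0': occ=1, LF[3]=C('0')+1=1+1=2
L[4]='4': occ=2, LF[4]=C('4')+2=5+2=7
L[5]='0': occ=2, LF[5]=C('0')+2=1+2=3
L[6]='4': occ=3, LF[6]=C('4')+3=5+3=8
L[7]='$': occ=0, LF[7]=C('$')+0=0+0=0
L[8]='1': occ=0, LF[8]=C('1')+0=4+0=4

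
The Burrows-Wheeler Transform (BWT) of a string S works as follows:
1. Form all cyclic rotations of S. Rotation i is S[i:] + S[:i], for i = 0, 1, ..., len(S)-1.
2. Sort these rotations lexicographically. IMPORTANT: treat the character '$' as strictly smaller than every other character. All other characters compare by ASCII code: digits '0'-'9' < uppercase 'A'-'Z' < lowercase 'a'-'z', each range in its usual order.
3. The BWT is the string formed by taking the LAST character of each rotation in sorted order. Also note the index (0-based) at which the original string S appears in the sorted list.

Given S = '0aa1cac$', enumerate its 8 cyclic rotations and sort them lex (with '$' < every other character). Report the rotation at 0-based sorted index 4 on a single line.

Answer: aa1cac$0

Derivation:
All 8 rotations (rotation i = S[i:]+S[:i]):
  rot[0] = 0aa1cac$
  rot[1] = aa1cac$0
  rot[2] = a1cac$0a
  rot[3] = 1cac$0aa
  rot[4] = cac$0aa1
  rot[5] = ac$0aa1c
  rot[6] = c$0aa1ca
  rot[7] = $0aa1cac
Sorted (with $ < everything):
  sorted[0] = $0aa1cac
  sorted[1] = 0aa1cac$
  sorted[2] = 1cac$0aa
  sorted[3] = a1cac$0a
  sorted[4] = aa1cac$0
  sorted[5] = ac$0aa1c
  sorted[6] = c$0aa1ca
  sorted[7] = cac$0aa1
sorted[4] = aa1cac$0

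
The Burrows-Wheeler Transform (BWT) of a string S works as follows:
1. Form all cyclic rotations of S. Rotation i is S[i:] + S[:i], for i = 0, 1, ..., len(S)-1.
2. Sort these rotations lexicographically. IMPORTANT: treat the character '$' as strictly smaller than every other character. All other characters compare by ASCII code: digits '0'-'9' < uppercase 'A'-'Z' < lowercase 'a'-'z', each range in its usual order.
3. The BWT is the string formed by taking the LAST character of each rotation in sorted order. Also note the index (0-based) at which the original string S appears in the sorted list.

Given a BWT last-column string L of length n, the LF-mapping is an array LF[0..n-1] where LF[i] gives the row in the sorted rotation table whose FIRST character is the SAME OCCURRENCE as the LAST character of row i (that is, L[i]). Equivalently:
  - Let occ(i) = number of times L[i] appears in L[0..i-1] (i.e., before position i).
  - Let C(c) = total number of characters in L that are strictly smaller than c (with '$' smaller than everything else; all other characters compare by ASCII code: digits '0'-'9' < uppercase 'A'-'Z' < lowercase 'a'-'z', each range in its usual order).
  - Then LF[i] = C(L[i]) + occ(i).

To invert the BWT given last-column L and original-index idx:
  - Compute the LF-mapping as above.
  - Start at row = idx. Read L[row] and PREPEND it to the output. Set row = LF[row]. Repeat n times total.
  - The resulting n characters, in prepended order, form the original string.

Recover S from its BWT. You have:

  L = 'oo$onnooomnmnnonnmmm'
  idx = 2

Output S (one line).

Answer: mnomonmoomnnonmonno$

Derivation:
LF mapping: 13 14 0 15 6 7 16 17 18 1 8 2 9 10 19 11 12 3 4 5
Walk LF starting at row 2, prepending L[row]:
  step 1: row=2, L[2]='$', prepend. Next row=LF[2]=0
  step 2: row=0, L[0]='o', prepend. Next row=LF[0]=13
  step 3: row=13, L[13]='n', prepend. Next row=LF[13]=10
  step 4: row=10, L[10]='n', prepend. Next row=LF[10]=8
  step 5: row=8, L[8]='o', prepend. Next row=LF[8]=18
  step 6: row=18, L[18]='m', prepend. Next row=LF[18]=4
  step 7: row=4, L[4]='n', prepend. Next row=LF[4]=6
  step 8: row=6, L[6]='o', prepend. Next row=LF[6]=16
  step 9: row=16, L[16]='n', prepend. Next row=LF[16]=12
  step 10: row=12, L[12]='n', prepend. Next row=LF[12]=9
  step 11: row=9, L[9]='m', prepend. Next row=LF[9]=1
  step 12: row=1, L[1]='o', prepend. Next row=LF[1]=14
  step 13: row=14, L[14]='o', prepend. Next row=LF[14]=19
  step 14: row=19, L[19]='m', prepend. Next row=LF[19]=5
  step 15: row=5, L[5]='n', prepend. Next row=LF[5]=7
  step 16: row=7, L[7]='o', prepend. Next row=LF[7]=17
  step 17: row=17, L[17]='m', prepend. Next row=LF[17]=3
  step 18: row=3, L[3]='o', prepend. Next row=LF[3]=15
  step 19: row=15, L[15]='n', prepend. Next row=LF[15]=11
  step 20: row=11, L[11]='m', prepend. Next row=LF[11]=2
Reversed output: mnomonmoomnnonmonno$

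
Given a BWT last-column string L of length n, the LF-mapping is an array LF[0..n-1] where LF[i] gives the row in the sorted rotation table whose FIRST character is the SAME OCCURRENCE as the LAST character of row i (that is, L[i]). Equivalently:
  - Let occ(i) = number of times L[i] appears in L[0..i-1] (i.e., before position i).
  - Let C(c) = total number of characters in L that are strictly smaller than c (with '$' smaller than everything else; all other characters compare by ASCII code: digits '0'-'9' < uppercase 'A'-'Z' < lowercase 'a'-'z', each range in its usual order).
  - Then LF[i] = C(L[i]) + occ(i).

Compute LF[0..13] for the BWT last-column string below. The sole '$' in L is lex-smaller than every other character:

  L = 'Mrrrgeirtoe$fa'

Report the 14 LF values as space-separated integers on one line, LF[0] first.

Answer: 1 9 10 11 6 3 7 12 13 8 4 0 5 2

Derivation:
Char counts: '$':1, 'M':1, 'a':1, 'e':2, 'f':1, 'g':1, 'i':1, 'o':1, 'r':4, 't':1
C (first-col start): C('$')=0, C('M')=1, C('a')=2, C('e')=3, C('f')=5, C('g')=6, C('i')=7, C('o')=8, C('r')=9, C('t')=13
L[0]='M': occ=0, LF[0]=C('M')+0=1+0=1
L[1]='r': occ=0, LF[1]=C('r')+0=9+0=9
L[2]='r': occ=1, LF[2]=C('r')+1=9+1=10
L[3]='r': occ=2, LF[3]=C('r')+2=9+2=11
L[4]='g': occ=0, LF[4]=C('g')+0=6+0=6
L[5]='e': occ=0, LF[5]=C('e')+0=3+0=3
L[6]='i': occ=0, LF[6]=C('i')+0=7+0=7
L[7]='r': occ=3, LF[7]=C('r')+3=9+3=12
L[8]='t': occ=0, LF[8]=C('t')+0=13+0=13
L[9]='o': occ=0, LF[9]=C('o')+0=8+0=8
L[10]='e': occ=1, LF[10]=C('e')+1=3+1=4
L[11]='$': occ=0, LF[11]=C('$')+0=0+0=0
L[12]='f': occ=0, LF[12]=C('f')+0=5+0=5
L[13]='a': occ=0, LF[13]=C('a')+0=2+0=2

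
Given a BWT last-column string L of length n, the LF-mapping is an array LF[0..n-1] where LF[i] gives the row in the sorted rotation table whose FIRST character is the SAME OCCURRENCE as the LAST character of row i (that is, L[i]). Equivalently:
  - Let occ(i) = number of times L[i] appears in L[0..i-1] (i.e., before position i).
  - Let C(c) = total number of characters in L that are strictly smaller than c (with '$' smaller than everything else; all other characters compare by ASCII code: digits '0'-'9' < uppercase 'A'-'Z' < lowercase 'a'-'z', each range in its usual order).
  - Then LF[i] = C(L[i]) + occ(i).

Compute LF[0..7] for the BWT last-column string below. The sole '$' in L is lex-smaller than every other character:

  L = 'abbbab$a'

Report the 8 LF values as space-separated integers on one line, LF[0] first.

Answer: 1 4 5 6 2 7 0 3

Derivation:
Char counts: '$':1, 'a':3, 'b':4
C (first-col start): C('$')=0, C('a')=1, C('b')=4
L[0]='a': occ=0, LF[0]=C('a')+0=1+0=1
L[1]='b': occ=0, LF[1]=C('b')+0=4+0=4
L[2]='b': occ=1, LF[2]=C('b')+1=4+1=5
L[3]='b': occ=2, LF[3]=C('b')+2=4+2=6
L[4]='a': occ=1, LF[4]=C('a')+1=1+1=2
L[5]='b': occ=3, LF[5]=C('b')+3=4+3=7
L[6]='$': occ=0, LF[6]=C('$')+0=0+0=0
L[7]='a': occ=2, LF[7]=C('a')+2=1+2=3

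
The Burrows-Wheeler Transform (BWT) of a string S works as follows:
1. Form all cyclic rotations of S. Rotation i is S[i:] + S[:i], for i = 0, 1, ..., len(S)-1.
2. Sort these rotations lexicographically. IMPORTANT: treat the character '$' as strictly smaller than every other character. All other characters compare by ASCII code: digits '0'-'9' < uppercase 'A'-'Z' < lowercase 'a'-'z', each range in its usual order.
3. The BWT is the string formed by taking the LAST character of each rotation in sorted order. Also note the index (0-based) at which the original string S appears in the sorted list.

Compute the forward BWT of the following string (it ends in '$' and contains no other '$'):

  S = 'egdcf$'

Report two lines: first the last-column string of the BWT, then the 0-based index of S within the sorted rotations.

Answer: fdg$ce
3

Derivation:
All 6 rotations (rotation i = S[i:]+S[:i]):
  rot[0] = egdcf$
  rot[1] = gdcf$e
  rot[2] = dcf$eg
  rot[3] = cf$egd
  rot[4] = f$egdc
  rot[5] = $egdcf
Sorted (with $ < everything):
  sorted[0] = $egdcf  (last char: 'f')
  sorted[1] = cf$egd  (last char: 'd')
  sorted[2] = dcf$eg  (last char: 'g')
  sorted[3] = egdcf$  (last char: '$')
  sorted[4] = f$egdc  (last char: 'c')
  sorted[5] = gdcf$e  (last char: 'e')
Last column: fdg$ce
Original string S is at sorted index 3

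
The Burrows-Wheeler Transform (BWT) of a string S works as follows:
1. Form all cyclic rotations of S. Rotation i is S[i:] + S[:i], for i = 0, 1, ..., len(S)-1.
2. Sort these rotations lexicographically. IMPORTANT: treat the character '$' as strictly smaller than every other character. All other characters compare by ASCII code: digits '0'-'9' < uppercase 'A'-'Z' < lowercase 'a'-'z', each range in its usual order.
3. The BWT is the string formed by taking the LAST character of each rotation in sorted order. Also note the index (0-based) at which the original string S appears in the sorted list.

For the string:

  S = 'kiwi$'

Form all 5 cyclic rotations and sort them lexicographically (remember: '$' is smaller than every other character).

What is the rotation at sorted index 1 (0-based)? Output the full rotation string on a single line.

Answer: i$kiw

Derivation:
All 5 rotations (rotation i = S[i:]+S[:i]):
  rot[0] = kiwi$
  rot[1] = iwi$k
  rot[2] = wi$ki
  rot[3] = i$kiw
  rot[4] = $kiwi
Sorted (with $ < everything):
  sorted[0] = $kiwi
  sorted[1] = i$kiw
  sorted[2] = iwi$k
  sorted[3] = kiwi$
  sorted[4] = wi$ki
sorted[1] = i$kiw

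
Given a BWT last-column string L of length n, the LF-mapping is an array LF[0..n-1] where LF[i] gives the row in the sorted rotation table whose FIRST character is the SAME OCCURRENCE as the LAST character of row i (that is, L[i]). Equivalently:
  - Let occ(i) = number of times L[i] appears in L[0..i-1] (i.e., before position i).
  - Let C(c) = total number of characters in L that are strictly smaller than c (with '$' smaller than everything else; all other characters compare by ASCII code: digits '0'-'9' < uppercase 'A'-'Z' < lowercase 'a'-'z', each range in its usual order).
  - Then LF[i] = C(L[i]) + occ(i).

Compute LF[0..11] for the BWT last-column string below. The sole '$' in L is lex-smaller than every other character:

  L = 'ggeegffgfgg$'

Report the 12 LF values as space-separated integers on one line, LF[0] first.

Char counts: '$':1, 'e':2, 'f':3, 'g':6
C (first-col start): C('$')=0, C('e')=1, C('f')=3, C('g')=6
L[0]='g': occ=0, LF[0]=C('g')+0=6+0=6
L[1]='g': occ=1, LF[1]=C('g')+1=6+1=7
L[2]='e': occ=0, LF[2]=C('e')+0=1+0=1
L[3]='e': occ=1, LF[3]=C('e')+1=1+1=2
L[4]='g': occ=2, LF[4]=C('g')+2=6+2=8
L[5]='f': occ=0, LF[5]=C('f')+0=3+0=3
L[6]='f': occ=1, LF[6]=C('f')+1=3+1=4
L[7]='g': occ=3, LF[7]=C('g')+3=6+3=9
L[8]='f': occ=2, LF[8]=C('f')+2=3+2=5
L[9]='g': occ=4, LF[9]=C('g')+4=6+4=10
L[10]='g': occ=5, LF[10]=C('g')+5=6+5=11
L[11]='$': occ=0, LF[11]=C('$')+0=0+0=0

Answer: 6 7 1 2 8 3 4 9 5 10 11 0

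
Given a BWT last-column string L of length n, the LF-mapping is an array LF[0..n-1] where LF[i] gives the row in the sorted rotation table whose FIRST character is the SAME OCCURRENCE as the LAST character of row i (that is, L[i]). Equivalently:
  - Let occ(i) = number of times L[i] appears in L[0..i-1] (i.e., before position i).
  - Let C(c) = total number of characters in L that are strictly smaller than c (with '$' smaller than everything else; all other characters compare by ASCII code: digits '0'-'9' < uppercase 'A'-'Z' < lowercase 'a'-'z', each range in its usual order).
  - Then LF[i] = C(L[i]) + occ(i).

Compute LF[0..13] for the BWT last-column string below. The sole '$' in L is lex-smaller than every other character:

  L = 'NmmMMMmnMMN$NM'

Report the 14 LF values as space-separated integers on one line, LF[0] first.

Answer: 7 10 11 1 2 3 12 13 4 5 8 0 9 6

Derivation:
Char counts: '$':1, 'M':6, 'N':3, 'm':3, 'n':1
C (first-col start): C('$')=0, C('M')=1, C('N')=7, C('m')=10, C('n')=13
L[0]='N': occ=0, LF[0]=C('N')+0=7+0=7
L[1]='m': occ=0, LF[1]=C('m')+0=10+0=10
L[2]='m': occ=1, LF[2]=C('m')+1=10+1=11
L[3]='M': occ=0, LF[3]=C('M')+0=1+0=1
L[4]='M': occ=1, LF[4]=C('M')+1=1+1=2
L[5]='M': occ=2, LF[5]=C('M')+2=1+2=3
L[6]='m': occ=2, LF[6]=C('m')+2=10+2=12
L[7]='n': occ=0, LF[7]=C('n')+0=13+0=13
L[8]='M': occ=3, LF[8]=C('M')+3=1+3=4
L[9]='M': occ=4, LF[9]=C('M')+4=1+4=5
L[10]='N': occ=1, LF[10]=C('N')+1=7+1=8
L[11]='$': occ=0, LF[11]=C('$')+0=0+0=0
L[12]='N': occ=2, LF[12]=C('N')+2=7+2=9
L[13]='M': occ=5, LF[13]=C('M')+5=1+5=6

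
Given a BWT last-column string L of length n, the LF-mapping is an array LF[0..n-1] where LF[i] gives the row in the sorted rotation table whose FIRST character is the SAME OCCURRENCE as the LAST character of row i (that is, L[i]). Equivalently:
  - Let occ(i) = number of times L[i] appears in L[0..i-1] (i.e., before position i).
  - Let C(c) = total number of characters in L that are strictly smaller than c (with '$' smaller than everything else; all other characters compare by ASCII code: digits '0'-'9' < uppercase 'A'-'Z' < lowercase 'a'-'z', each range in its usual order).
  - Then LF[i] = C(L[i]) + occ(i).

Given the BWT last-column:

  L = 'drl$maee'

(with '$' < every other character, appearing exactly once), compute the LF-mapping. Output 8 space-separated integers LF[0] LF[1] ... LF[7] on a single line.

Answer: 2 7 5 0 6 1 3 4

Derivation:
Char counts: '$':1, 'a':1, 'd':1, 'e':2, 'l':1, 'm':1, 'r':1
C (first-col start): C('$')=0, C('a')=1, C('d')=2, C('e')=3, C('l')=5, C('m')=6, C('r')=7
L[0]='d': occ=0, LF[0]=C('d')+0=2+0=2
L[1]='r': occ=0, LF[1]=C('r')+0=7+0=7
L[2]='l': occ=0, LF[2]=C('l')+0=5+0=5
L[3]='$': occ=0, LF[3]=C('$')+0=0+0=0
L[4]='m': occ=0, LF[4]=C('m')+0=6+0=6
L[5]='a': occ=0, LF[5]=C('a')+0=1+0=1
L[6]='e': occ=0, LF[6]=C('e')+0=3+0=3
L[7]='e': occ=1, LF[7]=C('e')+1=3+1=4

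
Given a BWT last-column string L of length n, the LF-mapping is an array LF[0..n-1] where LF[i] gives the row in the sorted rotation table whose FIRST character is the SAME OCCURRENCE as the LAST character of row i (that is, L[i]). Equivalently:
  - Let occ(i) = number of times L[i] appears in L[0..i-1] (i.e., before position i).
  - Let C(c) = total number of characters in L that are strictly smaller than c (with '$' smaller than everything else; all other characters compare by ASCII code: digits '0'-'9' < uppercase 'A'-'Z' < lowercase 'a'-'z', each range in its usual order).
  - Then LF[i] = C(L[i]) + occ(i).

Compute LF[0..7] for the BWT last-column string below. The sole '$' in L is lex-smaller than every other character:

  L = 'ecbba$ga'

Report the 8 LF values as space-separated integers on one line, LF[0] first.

Answer: 6 5 3 4 1 0 7 2

Derivation:
Char counts: '$':1, 'a':2, 'b':2, 'c':1, 'e':1, 'g':1
C (first-col start): C('$')=0, C('a')=1, C('b')=3, C('c')=5, C('e')=6, C('g')=7
L[0]='e': occ=0, LF[0]=C('e')+0=6+0=6
L[1]='c': occ=0, LF[1]=C('c')+0=5+0=5
L[2]='b': occ=0, LF[2]=C('b')+0=3+0=3
L[3]='b': occ=1, LF[3]=C('b')+1=3+1=4
L[4]='a': occ=0, LF[4]=C('a')+0=1+0=1
L[5]='$': occ=0, LF[5]=C('$')+0=0+0=0
L[6]='g': occ=0, LF[6]=C('g')+0=7+0=7
L[7]='a': occ=1, LF[7]=C('a')+1=1+1=2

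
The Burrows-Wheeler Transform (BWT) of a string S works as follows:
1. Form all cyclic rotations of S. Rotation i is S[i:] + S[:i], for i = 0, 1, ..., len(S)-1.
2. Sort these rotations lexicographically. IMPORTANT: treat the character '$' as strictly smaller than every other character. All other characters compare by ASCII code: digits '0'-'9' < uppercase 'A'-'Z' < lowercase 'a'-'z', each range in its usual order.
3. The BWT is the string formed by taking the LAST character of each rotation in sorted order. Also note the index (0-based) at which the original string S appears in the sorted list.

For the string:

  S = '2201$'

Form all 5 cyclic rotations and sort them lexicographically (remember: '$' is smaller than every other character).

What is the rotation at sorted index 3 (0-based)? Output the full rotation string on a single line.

Answer: 201$2

Derivation:
All 5 rotations (rotation i = S[i:]+S[:i]):
  rot[0] = 2201$
  rot[1] = 201$2
  rot[2] = 01$22
  rot[3] = 1$220
  rot[4] = $2201
Sorted (with $ < everything):
  sorted[0] = $2201
  sorted[1] = 01$22
  sorted[2] = 1$220
  sorted[3] = 201$2
  sorted[4] = 2201$
sorted[3] = 201$2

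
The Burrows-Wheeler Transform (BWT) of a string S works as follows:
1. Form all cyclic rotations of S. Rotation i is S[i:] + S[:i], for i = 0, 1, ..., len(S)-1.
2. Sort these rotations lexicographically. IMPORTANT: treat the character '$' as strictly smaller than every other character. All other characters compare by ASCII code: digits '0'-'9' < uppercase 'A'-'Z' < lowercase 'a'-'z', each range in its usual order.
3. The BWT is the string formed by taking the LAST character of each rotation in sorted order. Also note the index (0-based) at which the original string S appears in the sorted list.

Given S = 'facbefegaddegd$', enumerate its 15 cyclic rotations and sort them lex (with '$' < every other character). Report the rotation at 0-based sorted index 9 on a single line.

All 15 rotations (rotation i = S[i:]+S[:i]):
  rot[0] = facbefegaddegd$
  rot[1] = acbefegaddegd$f
  rot[2] = cbefegaddegd$fa
  rot[3] = befegaddegd$fac
  rot[4] = efegaddegd$facb
  rot[5] = fegaddegd$facbe
  rot[6] = egaddegd$facbef
  rot[7] = gaddegd$facbefe
  rot[8] = addegd$facbefeg
  rot[9] = ddegd$facbefega
  rot[10] = degd$facbefegad
  rot[11] = egd$facbefegadd
  rot[12] = gd$facbefegadde
  rot[13] = d$facbefegaddeg
  rot[14] = $facbefegaddegd
Sorted (with $ < everything):
  sorted[0] = $facbefegaddegd
  sorted[1] = acbefegaddegd$f
  sorted[2] = addegd$facbefeg
  sorted[3] = befegaddegd$fac
  sorted[4] = cbefegaddegd$fa
  sorted[5] = d$facbefegaddeg
  sorted[6] = ddegd$facbefega
  sorted[7] = degd$facbefegad
  sorted[8] = efegaddegd$facb
  sorted[9] = egaddegd$facbef
  sorted[10] = egd$facbefegadd
  sorted[11] = facbefegaddegd$
  sorted[12] = fegaddegd$facbe
  sorted[13] = gaddegd$facbefe
  sorted[14] = gd$facbefegadde
sorted[9] = egaddegd$facbef

Answer: egaddegd$facbef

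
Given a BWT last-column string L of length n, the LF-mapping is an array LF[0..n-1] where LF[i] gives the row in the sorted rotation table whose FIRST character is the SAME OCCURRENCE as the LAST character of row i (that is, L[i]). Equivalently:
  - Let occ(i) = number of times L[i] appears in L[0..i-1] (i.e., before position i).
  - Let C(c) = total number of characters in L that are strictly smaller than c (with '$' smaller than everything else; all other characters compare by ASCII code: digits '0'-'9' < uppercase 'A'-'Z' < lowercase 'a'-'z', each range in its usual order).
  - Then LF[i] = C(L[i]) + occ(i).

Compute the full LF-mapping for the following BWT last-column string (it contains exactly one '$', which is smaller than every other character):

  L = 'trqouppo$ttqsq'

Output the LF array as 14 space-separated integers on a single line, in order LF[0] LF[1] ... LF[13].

Char counts: '$':1, 'o':2, 'p':2, 'q':3, 'r':1, 's':1, 't':3, 'u':1
C (first-col start): C('$')=0, C('o')=1, C('p')=3, C('q')=5, C('r')=8, C('s')=9, C('t')=10, C('u')=13
L[0]='t': occ=0, LF[0]=C('t')+0=10+0=10
L[1]='r': occ=0, LF[1]=C('r')+0=8+0=8
L[2]='q': occ=0, LF[2]=C('q')+0=5+0=5
L[3]='o': occ=0, LF[3]=C('o')+0=1+0=1
L[4]='u': occ=0, LF[4]=C('u')+0=13+0=13
L[5]='p': occ=0, LF[5]=C('p')+0=3+0=3
L[6]='p': occ=1, LF[6]=C('p')+1=3+1=4
L[7]='o': occ=1, LF[7]=C('o')+1=1+1=2
L[8]='$': occ=0, LF[8]=C('$')+0=0+0=0
L[9]='t': occ=1, LF[9]=C('t')+1=10+1=11
L[10]='t': occ=2, LF[10]=C('t')+2=10+2=12
L[11]='q': occ=1, LF[11]=C('q')+1=5+1=6
L[12]='s': occ=0, LF[12]=C('s')+0=9+0=9
L[13]='q': occ=2, LF[13]=C('q')+2=5+2=7

Answer: 10 8 5 1 13 3 4 2 0 11 12 6 9 7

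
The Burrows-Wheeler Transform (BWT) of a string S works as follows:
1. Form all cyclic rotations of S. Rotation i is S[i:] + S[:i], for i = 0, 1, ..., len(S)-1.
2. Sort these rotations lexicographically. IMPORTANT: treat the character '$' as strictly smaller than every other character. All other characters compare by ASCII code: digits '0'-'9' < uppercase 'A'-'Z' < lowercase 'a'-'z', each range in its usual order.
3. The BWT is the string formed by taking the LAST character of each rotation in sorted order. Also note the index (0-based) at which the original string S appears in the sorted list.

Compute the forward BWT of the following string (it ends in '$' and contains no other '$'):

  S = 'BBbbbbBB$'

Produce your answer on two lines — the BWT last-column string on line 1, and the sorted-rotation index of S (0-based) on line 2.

All 9 rotations (rotation i = S[i:]+S[:i]):
  rot[0] = BBbbbbBB$
  rot[1] = BbbbbBB$B
  rot[2] = bbbbBB$BB
  rot[3] = bbbBB$BBb
  rot[4] = bbBB$BBbb
  rot[5] = bBB$BBbbb
  rot[6] = BB$BBbbbb
  rot[7] = B$BBbbbbB
  rot[8] = $BBbbbbBB
Sorted (with $ < everything):
  sorted[0] = $BBbbbbBB  (last char: 'B')
  sorted[1] = B$BBbbbbB  (last char: 'B')
  sorted[2] = BB$BBbbbb  (last char: 'b')
  sorted[3] = BBbbbbBB$  (last char: '$')
  sorted[4] = BbbbbBB$B  (last char: 'B')
  sorted[5] = bBB$BBbbb  (last char: 'b')
  sorted[6] = bbBB$BBbb  (last char: 'b')
  sorted[7] = bbbBB$BBb  (last char: 'b')
  sorted[8] = bbbbBB$BB  (last char: 'B')
Last column: BBb$BbbbB
Original string S is at sorted index 3

Answer: BBb$BbbbB
3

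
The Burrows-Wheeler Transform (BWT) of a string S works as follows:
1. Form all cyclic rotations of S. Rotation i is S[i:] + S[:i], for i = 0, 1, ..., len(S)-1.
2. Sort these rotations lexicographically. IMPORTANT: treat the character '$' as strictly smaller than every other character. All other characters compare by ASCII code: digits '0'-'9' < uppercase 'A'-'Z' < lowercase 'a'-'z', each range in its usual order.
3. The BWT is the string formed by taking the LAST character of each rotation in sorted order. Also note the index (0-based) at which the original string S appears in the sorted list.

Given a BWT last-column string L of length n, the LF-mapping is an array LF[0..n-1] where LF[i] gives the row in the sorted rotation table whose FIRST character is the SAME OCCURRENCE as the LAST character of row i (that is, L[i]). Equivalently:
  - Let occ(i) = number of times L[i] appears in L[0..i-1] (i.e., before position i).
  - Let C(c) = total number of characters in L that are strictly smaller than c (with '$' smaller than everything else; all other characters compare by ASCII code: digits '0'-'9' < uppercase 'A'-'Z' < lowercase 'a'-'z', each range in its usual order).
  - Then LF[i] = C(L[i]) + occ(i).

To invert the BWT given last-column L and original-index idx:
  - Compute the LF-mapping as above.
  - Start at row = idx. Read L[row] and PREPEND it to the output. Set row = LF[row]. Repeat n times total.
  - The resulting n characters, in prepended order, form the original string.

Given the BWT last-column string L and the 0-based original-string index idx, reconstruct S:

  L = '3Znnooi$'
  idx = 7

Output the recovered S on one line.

LF mapping: 1 2 4 5 6 7 3 0
Walk LF starting at row 7, prepending L[row]:
  step 1: row=7, L[7]='$', prepend. Next row=LF[7]=0
  step 2: row=0, L[0]='3', prepend. Next row=LF[0]=1
  step 3: row=1, L[1]='Z', prepend. Next row=LF[1]=2
  step 4: row=2, L[2]='n', prepend. Next row=LF[2]=4
  step 5: row=4, L[4]='o', prepend. Next row=LF[4]=6
  step 6: row=6, L[6]='i', prepend. Next row=LF[6]=3
  step 7: row=3, L[3]='n', prepend. Next row=LF[3]=5
  step 8: row=5, L[5]='o', prepend. Next row=LF[5]=7
Reversed output: onionZ3$

Answer: onionZ3$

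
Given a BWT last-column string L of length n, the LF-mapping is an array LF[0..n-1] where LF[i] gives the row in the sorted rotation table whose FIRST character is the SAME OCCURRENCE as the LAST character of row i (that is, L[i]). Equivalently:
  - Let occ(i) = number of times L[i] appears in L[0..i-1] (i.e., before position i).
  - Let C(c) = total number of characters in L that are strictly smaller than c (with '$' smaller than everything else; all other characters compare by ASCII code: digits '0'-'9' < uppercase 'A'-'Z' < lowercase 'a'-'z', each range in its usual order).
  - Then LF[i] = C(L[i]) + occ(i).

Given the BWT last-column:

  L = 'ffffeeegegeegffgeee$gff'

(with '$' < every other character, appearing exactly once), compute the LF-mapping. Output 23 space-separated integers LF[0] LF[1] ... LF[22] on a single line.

Char counts: '$':1, 'e':9, 'f':8, 'g':5
C (first-col start): C('$')=0, C('e')=1, C('f')=10, C('g')=18
L[0]='f': occ=0, LF[0]=C('f')+0=10+0=10
L[1]='f': occ=1, LF[1]=C('f')+1=10+1=11
L[2]='f': occ=2, LF[2]=C('f')+2=10+2=12
L[3]='f': occ=3, LF[3]=C('f')+3=10+3=13
L[4]='e': occ=0, LF[4]=C('e')+0=1+0=1
L[5]='e': occ=1, LF[5]=C('e')+1=1+1=2
L[6]='e': occ=2, LF[6]=C('e')+2=1+2=3
L[7]='g': occ=0, LF[7]=C('g')+0=18+0=18
L[8]='e': occ=3, LF[8]=C('e')+3=1+3=4
L[9]='g': occ=1, LF[9]=C('g')+1=18+1=19
L[10]='e': occ=4, LF[10]=C('e')+4=1+4=5
L[11]='e': occ=5, LF[11]=C('e')+5=1+5=6
L[12]='g': occ=2, LF[12]=C('g')+2=18+2=20
L[13]='f': occ=4, LF[13]=C('f')+4=10+4=14
L[14]='f': occ=5, LF[14]=C('f')+5=10+5=15
L[15]='g': occ=3, LF[15]=C('g')+3=18+3=21
L[16]='e': occ=6, LF[16]=C('e')+6=1+6=7
L[17]='e': occ=7, LF[17]=C('e')+7=1+7=8
L[18]='e': occ=8, LF[18]=C('e')+8=1+8=9
L[19]='$': occ=0, LF[19]=C('$')+0=0+0=0
L[20]='g': occ=4, LF[20]=C('g')+4=18+4=22
L[21]='f': occ=6, LF[21]=C('f')+6=10+6=16
L[22]='f': occ=7, LF[22]=C('f')+7=10+7=17

Answer: 10 11 12 13 1 2 3 18 4 19 5 6 20 14 15 21 7 8 9 0 22 16 17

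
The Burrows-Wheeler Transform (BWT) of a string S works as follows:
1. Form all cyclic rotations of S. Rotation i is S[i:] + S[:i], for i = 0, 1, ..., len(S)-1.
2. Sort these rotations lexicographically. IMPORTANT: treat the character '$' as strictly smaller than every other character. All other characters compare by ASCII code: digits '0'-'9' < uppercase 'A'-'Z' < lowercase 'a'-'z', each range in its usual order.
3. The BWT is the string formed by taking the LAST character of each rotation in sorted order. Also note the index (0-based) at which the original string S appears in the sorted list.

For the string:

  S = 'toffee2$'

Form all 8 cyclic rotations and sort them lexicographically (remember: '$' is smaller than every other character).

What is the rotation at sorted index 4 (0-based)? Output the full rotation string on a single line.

Answer: fee2$tof

Derivation:
All 8 rotations (rotation i = S[i:]+S[:i]):
  rot[0] = toffee2$
  rot[1] = offee2$t
  rot[2] = ffee2$to
  rot[3] = fee2$tof
  rot[4] = ee2$toff
  rot[5] = e2$toffe
  rot[6] = 2$toffee
  rot[7] = $toffee2
Sorted (with $ < everything):
  sorted[0] = $toffee2
  sorted[1] = 2$toffee
  sorted[2] = e2$toffe
  sorted[3] = ee2$toff
  sorted[4] = fee2$tof
  sorted[5] = ffee2$to
  sorted[6] = offee2$t
  sorted[7] = toffee2$
sorted[4] = fee2$tof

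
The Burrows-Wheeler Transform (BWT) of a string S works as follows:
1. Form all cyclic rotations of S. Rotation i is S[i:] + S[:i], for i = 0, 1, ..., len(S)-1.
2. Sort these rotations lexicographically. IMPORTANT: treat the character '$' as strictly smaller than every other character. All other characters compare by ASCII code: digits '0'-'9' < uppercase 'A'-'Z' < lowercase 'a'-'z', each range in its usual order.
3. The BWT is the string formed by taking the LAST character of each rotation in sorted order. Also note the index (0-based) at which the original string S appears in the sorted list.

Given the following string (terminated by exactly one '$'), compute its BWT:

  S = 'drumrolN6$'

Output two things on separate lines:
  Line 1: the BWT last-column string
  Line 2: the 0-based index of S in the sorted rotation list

Answer: 6Nl$ourmdr
3

Derivation:
All 10 rotations (rotation i = S[i:]+S[:i]):
  rot[0] = drumrolN6$
  rot[1] = rumrolN6$d
  rot[2] = umrolN6$dr
  rot[3] = mrolN6$dru
  rot[4] = rolN6$drum
  rot[5] = olN6$drumr
  rot[6] = lN6$drumro
  rot[7] = N6$drumrol
  rot[8] = 6$drumrolN
  rot[9] = $drumrolN6
Sorted (with $ < everything):
  sorted[0] = $drumrolN6  (last char: '6')
  sorted[1] = 6$drumrolN  (last char: 'N')
  sorted[2] = N6$drumrol  (last char: 'l')
  sorted[3] = drumrolN6$  (last char: '$')
  sorted[4] = lN6$drumro  (last char: 'o')
  sorted[5] = mrolN6$dru  (last char: 'u')
  sorted[6] = olN6$drumr  (last char: 'r')
  sorted[7] = rolN6$drum  (last char: 'm')
  sorted[8] = rumrolN6$d  (last char: 'd')
  sorted[9] = umrolN6$dr  (last char: 'r')
Last column: 6Nl$ourmdr
Original string S is at sorted index 3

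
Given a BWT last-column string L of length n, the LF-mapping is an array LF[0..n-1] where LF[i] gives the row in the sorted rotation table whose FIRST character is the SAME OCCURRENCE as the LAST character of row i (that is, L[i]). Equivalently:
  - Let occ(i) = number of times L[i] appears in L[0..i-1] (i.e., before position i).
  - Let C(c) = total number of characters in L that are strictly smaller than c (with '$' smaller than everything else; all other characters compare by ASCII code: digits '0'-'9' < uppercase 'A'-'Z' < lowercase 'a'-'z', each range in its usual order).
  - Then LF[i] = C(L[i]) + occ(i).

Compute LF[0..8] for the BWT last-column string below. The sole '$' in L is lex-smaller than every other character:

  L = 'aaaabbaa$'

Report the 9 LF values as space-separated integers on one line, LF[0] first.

Char counts: '$':1, 'a':6, 'b':2
C (first-col start): C('$')=0, C('a')=1, C('b')=7
L[0]='a': occ=0, LF[0]=C('a')+0=1+0=1
L[1]='a': occ=1, LF[1]=C('a')+1=1+1=2
L[2]='a': occ=2, LF[2]=C('a')+2=1+2=3
L[3]='a': occ=3, LF[3]=C('a')+3=1+3=4
L[4]='b': occ=0, LF[4]=C('b')+0=7+0=7
L[5]='b': occ=1, LF[5]=C('b')+1=7+1=8
L[6]='a': occ=4, LF[6]=C('a')+4=1+4=5
L[7]='a': occ=5, LF[7]=C('a')+5=1+5=6
L[8]='$': occ=0, LF[8]=C('$')+0=0+0=0

Answer: 1 2 3 4 7 8 5 6 0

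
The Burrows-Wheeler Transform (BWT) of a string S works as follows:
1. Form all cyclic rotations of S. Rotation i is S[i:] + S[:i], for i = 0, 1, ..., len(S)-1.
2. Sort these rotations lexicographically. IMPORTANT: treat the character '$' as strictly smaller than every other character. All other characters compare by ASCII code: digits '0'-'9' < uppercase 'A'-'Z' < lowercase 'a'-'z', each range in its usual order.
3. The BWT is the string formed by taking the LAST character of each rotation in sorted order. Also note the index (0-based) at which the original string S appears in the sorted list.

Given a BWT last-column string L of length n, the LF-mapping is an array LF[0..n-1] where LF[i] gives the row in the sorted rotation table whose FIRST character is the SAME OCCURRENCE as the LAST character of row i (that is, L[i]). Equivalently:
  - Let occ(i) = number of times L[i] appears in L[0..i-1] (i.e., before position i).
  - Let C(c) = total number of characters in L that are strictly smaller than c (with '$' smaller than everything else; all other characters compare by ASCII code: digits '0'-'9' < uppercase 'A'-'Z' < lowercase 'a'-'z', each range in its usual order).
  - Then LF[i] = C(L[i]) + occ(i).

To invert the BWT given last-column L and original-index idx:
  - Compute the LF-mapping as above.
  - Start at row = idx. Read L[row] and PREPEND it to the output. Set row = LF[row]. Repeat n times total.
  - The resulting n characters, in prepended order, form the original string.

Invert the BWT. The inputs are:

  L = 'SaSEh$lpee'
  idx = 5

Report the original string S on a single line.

Answer: elephaESS$

Derivation:
LF mapping: 2 4 3 1 7 0 8 9 5 6
Walk LF starting at row 5, prepending L[row]:
  step 1: row=5, L[5]='$', prepend. Next row=LF[5]=0
  step 2: row=0, L[0]='S', prepend. Next row=LF[0]=2
  step 3: row=2, L[2]='S', prepend. Next row=LF[2]=3
  step 4: row=3, L[3]='E', prepend. Next row=LF[3]=1
  step 5: row=1, L[1]='a', prepend. Next row=LF[1]=4
  step 6: row=4, L[4]='h', prepend. Next row=LF[4]=7
  step 7: row=7, L[7]='p', prepend. Next row=LF[7]=9
  step 8: row=9, L[9]='e', prepend. Next row=LF[9]=6
  step 9: row=6, L[6]='l', prepend. Next row=LF[6]=8
  step 10: row=8, L[8]='e', prepend. Next row=LF[8]=5
Reversed output: elephaESS$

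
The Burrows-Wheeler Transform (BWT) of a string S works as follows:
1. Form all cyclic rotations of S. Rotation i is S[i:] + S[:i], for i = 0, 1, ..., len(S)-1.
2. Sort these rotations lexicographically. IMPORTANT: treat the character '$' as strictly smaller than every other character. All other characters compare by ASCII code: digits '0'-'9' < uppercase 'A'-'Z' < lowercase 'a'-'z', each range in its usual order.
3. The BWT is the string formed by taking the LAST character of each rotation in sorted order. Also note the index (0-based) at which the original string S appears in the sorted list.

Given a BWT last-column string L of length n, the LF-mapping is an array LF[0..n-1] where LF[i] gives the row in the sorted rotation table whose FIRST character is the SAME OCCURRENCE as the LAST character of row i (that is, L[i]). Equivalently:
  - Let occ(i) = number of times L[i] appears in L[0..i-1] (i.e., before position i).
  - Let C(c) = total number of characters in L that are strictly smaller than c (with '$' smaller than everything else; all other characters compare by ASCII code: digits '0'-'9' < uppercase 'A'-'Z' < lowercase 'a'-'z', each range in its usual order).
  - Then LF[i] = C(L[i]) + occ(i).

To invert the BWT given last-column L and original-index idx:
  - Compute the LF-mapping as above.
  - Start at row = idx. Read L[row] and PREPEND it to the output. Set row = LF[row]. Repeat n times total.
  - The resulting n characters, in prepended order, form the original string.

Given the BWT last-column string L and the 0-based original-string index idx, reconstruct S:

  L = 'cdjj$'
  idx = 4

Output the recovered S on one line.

LF mapping: 1 2 3 4 0
Walk LF starting at row 4, prepending L[row]:
  step 1: row=4, L[4]='$', prepend. Next row=LF[4]=0
  step 2: row=0, L[0]='c', prepend. Next row=LF[0]=1
  step 3: row=1, L[1]='d', prepend. Next row=LF[1]=2
  step 4: row=2, L[2]='j', prepend. Next row=LF[2]=3
  step 5: row=3, L[3]='j', prepend. Next row=LF[3]=4
Reversed output: jjdc$

Answer: jjdc$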